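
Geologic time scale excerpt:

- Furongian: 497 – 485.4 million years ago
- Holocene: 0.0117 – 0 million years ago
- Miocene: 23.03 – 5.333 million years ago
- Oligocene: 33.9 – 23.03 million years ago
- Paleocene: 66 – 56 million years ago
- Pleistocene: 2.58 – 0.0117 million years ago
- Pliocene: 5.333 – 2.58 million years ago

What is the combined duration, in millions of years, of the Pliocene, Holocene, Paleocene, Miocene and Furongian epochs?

42.0617 million years

Duration is start − end for each: (5.333 − 2.58) + (0.0117 − 0) + (66 − 56) + (23.03 − 5.333) + (497 − 485.4).
That is 2.753 + 0.0117 + 10 + 17.697 + 11.6, which totals 42.0617 million years.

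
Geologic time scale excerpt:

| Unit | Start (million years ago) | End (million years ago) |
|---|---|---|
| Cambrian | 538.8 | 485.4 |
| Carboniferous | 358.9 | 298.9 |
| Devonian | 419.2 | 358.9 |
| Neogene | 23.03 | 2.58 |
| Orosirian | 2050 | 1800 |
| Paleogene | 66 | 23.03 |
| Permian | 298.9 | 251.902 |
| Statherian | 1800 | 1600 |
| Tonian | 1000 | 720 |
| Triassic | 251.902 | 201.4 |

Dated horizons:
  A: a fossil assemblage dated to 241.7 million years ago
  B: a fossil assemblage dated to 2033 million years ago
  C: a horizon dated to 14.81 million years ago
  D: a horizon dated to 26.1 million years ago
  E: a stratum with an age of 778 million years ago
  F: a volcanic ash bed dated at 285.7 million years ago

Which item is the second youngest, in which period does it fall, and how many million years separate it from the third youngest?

Sorted youngest-first by Ma: C (14.81), D (26.1), A (241.7), F (285.7), E (778), B (2033).
The second youngest is D at 26.1 Ma, which lies in 66–23.03 Ma: the Paleogene.
The third youngest is A at 241.7 Ma; separation = |26.1 − 241.7| = 215.6 Myr.

D, in the Paleogene; 215.6 million years to A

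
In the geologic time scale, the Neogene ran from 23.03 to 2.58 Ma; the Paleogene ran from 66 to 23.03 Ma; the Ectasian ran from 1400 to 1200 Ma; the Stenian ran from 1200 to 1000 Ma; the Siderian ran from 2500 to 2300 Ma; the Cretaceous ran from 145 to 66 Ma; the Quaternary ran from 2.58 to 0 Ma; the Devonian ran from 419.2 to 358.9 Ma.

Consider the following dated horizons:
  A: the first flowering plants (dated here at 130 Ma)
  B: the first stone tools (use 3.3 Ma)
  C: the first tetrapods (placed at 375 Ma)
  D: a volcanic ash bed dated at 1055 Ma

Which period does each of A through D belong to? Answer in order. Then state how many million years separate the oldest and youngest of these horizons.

A — Cretaceous; B — Neogene; C — Devonian; D — Stenian; span 1051.7 million years

Match each age against the start–end ranges in the excerpt: A = 130 Ma → Cretaceous (145–66); B = 3.3 Ma → Neogene (23.03–2.58); C = 375 Ma → Devonian (419.2–358.9); D = 1055 Ma → Stenian (1200–1000).
The largest age is 1055 Ma and the smallest is 3.3 Ma; their difference is 1051.7 Myr.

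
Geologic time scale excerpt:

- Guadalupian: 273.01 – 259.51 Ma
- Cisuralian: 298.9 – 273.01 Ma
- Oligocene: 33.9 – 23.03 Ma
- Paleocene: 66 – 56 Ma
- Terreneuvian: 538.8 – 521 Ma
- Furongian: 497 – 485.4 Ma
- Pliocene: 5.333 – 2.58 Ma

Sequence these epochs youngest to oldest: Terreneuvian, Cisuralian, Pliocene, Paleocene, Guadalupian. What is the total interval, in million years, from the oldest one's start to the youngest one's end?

Pliocene → Paleocene → Guadalupian → Cisuralian → Terreneuvian; total span 536.22 Myr

Start ages (Ma): Terreneuvian 538.8, Cisuralian 298.9, Guadalupian 273.01, Paleocene 66, Pliocene 5.333.
Ordered youngest to oldest: Pliocene, Paleocene, Guadalupian, Cisuralian, Terreneuvian.
Span = 538.8 − 2.58 = 536.22 Myr.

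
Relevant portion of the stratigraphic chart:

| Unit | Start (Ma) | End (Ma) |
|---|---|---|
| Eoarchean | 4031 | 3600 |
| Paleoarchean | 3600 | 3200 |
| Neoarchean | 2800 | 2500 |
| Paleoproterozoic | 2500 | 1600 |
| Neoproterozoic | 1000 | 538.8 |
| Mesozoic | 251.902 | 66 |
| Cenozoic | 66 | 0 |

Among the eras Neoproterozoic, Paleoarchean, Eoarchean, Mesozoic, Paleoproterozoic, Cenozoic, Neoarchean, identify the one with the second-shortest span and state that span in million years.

Mesozoic, 185.902 million years

Start − end for each: Neoproterozoic 1000 − 538.8 = 461.2; Paleoarchean 3600 − 3200 = 400; Eoarchean 4031 − 3600 = 431; Mesozoic 251.902 − 66 = 185.902; Paleoproterozoic 2500 − 1600 = 900; Cenozoic 66 − 0 = 66; Neoarchean 2800 − 2500 = 300.
Ranking these from shortest: Cenozoic < Mesozoic < Neoarchean < Paleoarchean < Eoarchean < Neoproterozoic < Paleoproterozoic.
Position 2 in that ranking is Mesozoic, which lasted 185.902 Myr.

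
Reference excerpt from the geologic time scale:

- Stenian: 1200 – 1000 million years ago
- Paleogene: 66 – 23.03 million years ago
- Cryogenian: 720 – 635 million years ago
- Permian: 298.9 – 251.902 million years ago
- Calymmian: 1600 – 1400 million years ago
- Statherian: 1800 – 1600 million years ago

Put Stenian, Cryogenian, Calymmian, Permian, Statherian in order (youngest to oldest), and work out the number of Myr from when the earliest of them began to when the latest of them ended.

Permian, Cryogenian, Stenian, Calymmian, Statherian; total span 1548.098 Myr

From the excerpt: Stenian 1200–1000; Cryogenian 720–635; Calymmian 1600–1400; Permian 298.9–251.902; Statherian 1800–1600 (Ma).
Larger Ma is earlier, so the oldest is Statherian and the youngest is Permian; youngest to oldest: Permian, Cryogenian, Stenian, Calymmian, Statherian.
Oldest start 1800 minus youngest end 251.902 gives 1548.098 Myr overall.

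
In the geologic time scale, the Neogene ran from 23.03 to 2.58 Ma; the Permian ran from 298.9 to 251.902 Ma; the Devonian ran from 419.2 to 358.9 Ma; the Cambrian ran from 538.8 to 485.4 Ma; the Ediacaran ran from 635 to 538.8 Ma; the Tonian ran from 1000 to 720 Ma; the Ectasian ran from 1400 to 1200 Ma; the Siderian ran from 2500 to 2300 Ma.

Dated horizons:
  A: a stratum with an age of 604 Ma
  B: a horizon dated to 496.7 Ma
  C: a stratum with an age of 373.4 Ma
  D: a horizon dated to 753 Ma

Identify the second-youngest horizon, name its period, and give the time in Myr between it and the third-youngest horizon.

B, in the Cambrian; 107.3 million years to A

Smaller Ma means younger, so youngest first: C 373.4 < B 496.7 < A 604 < D 753.
Counting 2 along gives B (496.7 Ma); the excerpt puts that inside the Cambrian, 538.8–485.4 Ma.
Next in line is A (604 Ma), and 604 − 496.7 = 107.3 Myr.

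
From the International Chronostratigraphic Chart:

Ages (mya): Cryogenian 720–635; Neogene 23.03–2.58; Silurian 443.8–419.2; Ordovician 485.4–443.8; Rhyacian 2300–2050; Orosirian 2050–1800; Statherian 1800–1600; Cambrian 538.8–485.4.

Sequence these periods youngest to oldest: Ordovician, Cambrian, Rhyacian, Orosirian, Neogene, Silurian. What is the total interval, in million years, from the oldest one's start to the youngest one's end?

Start ages (Ma): Rhyacian 2300, Orosirian 2050, Cambrian 538.8, Ordovician 485.4, Silurian 443.8, Neogene 23.03.
Ordered youngest to oldest: Neogene, Silurian, Ordovician, Cambrian, Orosirian, Rhyacian.
Span = 2300 − 2.58 = 2297.42 Myr.

Neogene → Silurian → Ordovician → Cambrian → Orosirian → Rhyacian; total span 2297.42 Myr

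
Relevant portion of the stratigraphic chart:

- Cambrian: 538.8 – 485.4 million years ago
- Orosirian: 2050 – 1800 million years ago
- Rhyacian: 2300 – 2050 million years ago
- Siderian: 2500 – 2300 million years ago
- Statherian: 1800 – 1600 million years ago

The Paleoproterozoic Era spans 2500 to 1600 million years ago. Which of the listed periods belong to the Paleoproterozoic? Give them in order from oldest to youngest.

Periods with both bounds inside 2500–1600 Ma: Siderian (2500–2300), Rhyacian (2300–2050), Orosirian (2050–1800), Statherian (1800–1600).

Siderian, Rhyacian, Orosirian, Statherian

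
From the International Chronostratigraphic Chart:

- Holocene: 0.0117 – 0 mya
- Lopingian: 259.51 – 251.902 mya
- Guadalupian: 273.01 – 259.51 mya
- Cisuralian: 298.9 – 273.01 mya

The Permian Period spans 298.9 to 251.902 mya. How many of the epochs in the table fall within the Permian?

3

Epochs inside 298.9–251.902 Ma: Cisuralian, Guadalupian, Lopingian — 3 in total.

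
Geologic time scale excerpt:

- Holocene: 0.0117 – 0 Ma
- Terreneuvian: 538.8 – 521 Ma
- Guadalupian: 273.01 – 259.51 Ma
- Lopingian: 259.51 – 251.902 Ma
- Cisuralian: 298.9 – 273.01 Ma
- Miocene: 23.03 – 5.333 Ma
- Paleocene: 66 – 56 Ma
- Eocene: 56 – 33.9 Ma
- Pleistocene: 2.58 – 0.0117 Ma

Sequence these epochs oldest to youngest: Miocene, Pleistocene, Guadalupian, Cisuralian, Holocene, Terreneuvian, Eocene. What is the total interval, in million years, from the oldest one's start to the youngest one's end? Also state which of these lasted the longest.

From the excerpt: Miocene 23.03–5.333; Pleistocene 2.58–0.0117; Guadalupian 273.01–259.51; Cisuralian 298.9–273.01; Holocene 0.0117–0; Terreneuvian 538.8–521; Eocene 56–33.9 (Ma).
Larger Ma is earlier, so the oldest is Terreneuvian and the youngest is Holocene; oldest to youngest: Terreneuvian, Cisuralian, Guadalupian, Eocene, Miocene, Pleistocene, Holocene.
Oldest start 538.8 minus youngest end 0 gives 538.8 Myr overall.
Individual lengths (start − end): Eocene 22.1; Holocene 0.0117; Miocene 17.697; Pleistocene 2.5683; Cisuralian 25.89; Terreneuvian 17.8; Guadalupian 13.5. The largest is Cisuralian at 25.89 Myr.

Terreneuvian → Cisuralian → Guadalupian → Eocene → Miocene → Pleistocene → Holocene; total span 538.8 Myr; longest is Cisuralian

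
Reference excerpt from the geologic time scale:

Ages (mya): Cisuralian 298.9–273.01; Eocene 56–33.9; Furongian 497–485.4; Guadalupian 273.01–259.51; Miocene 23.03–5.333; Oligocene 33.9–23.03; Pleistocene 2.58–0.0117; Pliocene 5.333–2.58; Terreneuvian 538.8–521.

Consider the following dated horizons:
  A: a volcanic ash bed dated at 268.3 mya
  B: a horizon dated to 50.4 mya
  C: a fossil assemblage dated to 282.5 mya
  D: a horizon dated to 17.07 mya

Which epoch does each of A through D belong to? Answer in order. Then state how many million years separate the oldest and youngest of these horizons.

Match each age against the start–end ranges in the excerpt: A = 268.3 Ma → Guadalupian (273.01–259.51); B = 50.4 Ma → Eocene (56–33.9); C = 282.5 Ma → Cisuralian (298.9–273.01); D = 17.07 Ma → Miocene (23.03–5.333).
The largest age is 282.5 Ma and the smallest is 17.07 Ma; their difference is 265.43 Myr.

A — Guadalupian; B — Eocene; C — Cisuralian; D — Miocene; span 265.43 million years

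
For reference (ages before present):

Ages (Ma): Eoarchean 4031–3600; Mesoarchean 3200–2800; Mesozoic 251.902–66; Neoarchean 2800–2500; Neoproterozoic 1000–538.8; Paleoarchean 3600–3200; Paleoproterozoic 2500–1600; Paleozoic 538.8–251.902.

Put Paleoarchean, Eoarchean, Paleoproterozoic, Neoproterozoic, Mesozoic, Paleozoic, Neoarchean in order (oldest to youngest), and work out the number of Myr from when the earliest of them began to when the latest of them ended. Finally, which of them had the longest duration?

From the excerpt: Paleoarchean 3600–3200; Eoarchean 4031–3600; Paleoproterozoic 2500–1600; Neoproterozoic 1000–538.8; Mesozoic 251.902–66; Paleozoic 538.8–251.902; Neoarchean 2800–2500 (Ma).
Larger Ma is earlier, so the oldest is Eoarchean and the youngest is Mesozoic; oldest to youngest: Eoarchean, Paleoarchean, Neoarchean, Paleoproterozoic, Neoproterozoic, Paleozoic, Mesozoic.
Oldest start 4031 minus youngest end 66 gives 3965 Myr overall.
Individual lengths (start − end): Paleoproterozoic 900; Paleozoic 286.898; Neoproterozoic 461.2; Neoarchean 300; Eoarchean 431; Mesozoic 185.902; Paleoarchean 400. The largest is Paleoproterozoic at 900 Myr.

Eoarchean, Paleoarchean, Neoarchean, Paleoproterozoic, Neoproterozoic, Paleozoic, Mesozoic; total span 3965 Myr; longest is Paleoproterozoic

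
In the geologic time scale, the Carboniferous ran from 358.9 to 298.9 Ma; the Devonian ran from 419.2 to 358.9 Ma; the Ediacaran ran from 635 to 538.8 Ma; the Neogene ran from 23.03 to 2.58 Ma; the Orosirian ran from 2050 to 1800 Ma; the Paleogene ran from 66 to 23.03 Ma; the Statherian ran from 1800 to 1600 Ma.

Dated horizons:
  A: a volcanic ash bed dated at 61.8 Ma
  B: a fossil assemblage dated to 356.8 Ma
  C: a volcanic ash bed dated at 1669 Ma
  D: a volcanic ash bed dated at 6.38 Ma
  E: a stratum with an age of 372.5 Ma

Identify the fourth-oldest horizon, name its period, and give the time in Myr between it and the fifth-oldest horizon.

A, in the Paleogene; 55.42 million years to D

Sorted oldest-first by Ma: C (1669), E (372.5), B (356.8), A (61.8), D (6.38).
The fourth oldest is A at 61.8 Ma, which lies in 66–23.03 Ma: the Paleogene.
The fifth oldest is D at 6.38 Ma; separation = |61.8 − 6.38| = 55.42 Myr.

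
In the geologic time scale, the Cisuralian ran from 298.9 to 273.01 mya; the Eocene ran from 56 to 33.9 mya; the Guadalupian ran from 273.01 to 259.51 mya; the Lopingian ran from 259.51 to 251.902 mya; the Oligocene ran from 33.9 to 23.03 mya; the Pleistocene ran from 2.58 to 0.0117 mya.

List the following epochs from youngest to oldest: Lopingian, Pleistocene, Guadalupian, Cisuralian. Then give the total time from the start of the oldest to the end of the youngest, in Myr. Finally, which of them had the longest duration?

Start ages (Ma): Cisuralian 298.9, Guadalupian 273.01, Lopingian 259.51, Pleistocene 2.58.
Ordered youngest to oldest: Pleistocene, Lopingian, Guadalupian, Cisuralian.
Span = 298.9 − 0.0117 = 298.8883 Myr.
Durations: Lopingian 7.608, Cisuralian 25.89, Guadalupian 13.5, Pleistocene 2.5683 → longest is Cisuralian (25.89 Myr).

Pleistocene → Lopingian → Guadalupian → Cisuralian; total span 298.8883 Myr; longest is Cisuralian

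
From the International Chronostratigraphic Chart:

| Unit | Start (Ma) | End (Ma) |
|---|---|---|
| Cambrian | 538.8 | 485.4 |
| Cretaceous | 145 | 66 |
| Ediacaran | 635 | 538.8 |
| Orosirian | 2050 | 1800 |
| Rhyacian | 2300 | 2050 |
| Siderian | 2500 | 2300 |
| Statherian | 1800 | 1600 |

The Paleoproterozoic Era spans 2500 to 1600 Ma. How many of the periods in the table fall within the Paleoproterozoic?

Periods inside 2500–1600 Ma: Siderian, Rhyacian, Orosirian, Statherian — 4 in total.

4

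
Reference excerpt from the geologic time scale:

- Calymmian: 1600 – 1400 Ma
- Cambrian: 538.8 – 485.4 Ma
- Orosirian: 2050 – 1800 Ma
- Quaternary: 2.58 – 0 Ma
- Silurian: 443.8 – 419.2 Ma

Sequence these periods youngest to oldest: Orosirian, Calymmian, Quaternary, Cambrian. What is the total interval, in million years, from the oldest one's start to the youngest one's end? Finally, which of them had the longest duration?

Start ages (Ma): Orosirian 2050, Calymmian 1600, Cambrian 538.8, Quaternary 2.58.
Ordered youngest to oldest: Quaternary, Cambrian, Calymmian, Orosirian.
Span = 2050 − 0 = 2050 Myr.
Durations: Orosirian 250, Quaternary 2.58, Cambrian 53.4, Calymmian 200 → longest is Orosirian (250 Myr).

Quaternary, Cambrian, Calymmian, Orosirian; total span 2050 Myr; longest is Orosirian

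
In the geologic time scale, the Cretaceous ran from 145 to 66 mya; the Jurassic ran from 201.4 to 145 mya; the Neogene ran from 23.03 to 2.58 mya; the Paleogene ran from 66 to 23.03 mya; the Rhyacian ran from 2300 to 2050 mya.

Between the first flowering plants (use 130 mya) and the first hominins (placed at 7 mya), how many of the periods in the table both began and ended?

130 Ma sits inside the Cretaceous (145–66) and 7 Ma inside the Neogene (23.03–2.58); neither of those is wholly between the two dates.
The listed periods lying completely between them are Paleogene — 1 in all.

1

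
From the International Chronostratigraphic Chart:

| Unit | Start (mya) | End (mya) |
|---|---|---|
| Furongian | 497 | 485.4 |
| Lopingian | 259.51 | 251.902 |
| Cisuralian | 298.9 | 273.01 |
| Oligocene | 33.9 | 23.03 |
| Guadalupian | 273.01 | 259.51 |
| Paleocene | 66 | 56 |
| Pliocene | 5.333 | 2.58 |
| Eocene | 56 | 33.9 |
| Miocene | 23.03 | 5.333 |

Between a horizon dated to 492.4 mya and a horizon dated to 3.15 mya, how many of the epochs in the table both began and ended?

The older date is 492.4 Ma and the younger is 3.15 Ma.
Epochs with start < 492.4 and end > 3.15 Ma: Cisuralian (298.9–273.01), Guadalupian (273.01–259.51), Lopingian (259.51–251.902), Paleocene (66–56), Eocene (56–33.9), Oligocene (33.9–23.03), Miocene (23.03–5.333).
That is 7 complete epochs.

7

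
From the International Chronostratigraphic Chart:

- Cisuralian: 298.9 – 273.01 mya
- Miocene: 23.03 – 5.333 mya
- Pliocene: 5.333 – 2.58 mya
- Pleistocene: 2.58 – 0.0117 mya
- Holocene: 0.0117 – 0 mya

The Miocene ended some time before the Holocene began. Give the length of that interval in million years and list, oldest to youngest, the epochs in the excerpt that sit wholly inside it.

5.3213 million years; Pliocene, Pleistocene

The Miocene closes at 5.333 Ma and the Holocene opens at 0.0117 Ma, so the interval is 5.333 − 0.0117 = 5.3213 Myr.
An epoch fits inside if it starts at or after 5.333 Ma and ends at or before 0.0117 Ma; oldest first that gives Pliocene, Pleistocene.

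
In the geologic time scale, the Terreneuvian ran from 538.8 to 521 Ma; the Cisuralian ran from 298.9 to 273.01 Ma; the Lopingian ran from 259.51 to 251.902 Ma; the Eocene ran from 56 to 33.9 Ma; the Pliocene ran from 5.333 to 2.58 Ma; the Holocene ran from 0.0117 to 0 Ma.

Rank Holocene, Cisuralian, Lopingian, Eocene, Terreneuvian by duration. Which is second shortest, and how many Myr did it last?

Durations: Holocene 0.0117; Cisuralian 25.89; Lopingian 7.608; Eocene 22.1; Terreneuvian 17.8 Myr.
Sorted shortest-first: Holocene (0.0117), Lopingian (7.608), Terreneuvian (17.8), Eocene (22.1), Cisuralian (25.89).
The second shortest is Lopingian at 7.608 Myr.

Lopingian, 7.608 million years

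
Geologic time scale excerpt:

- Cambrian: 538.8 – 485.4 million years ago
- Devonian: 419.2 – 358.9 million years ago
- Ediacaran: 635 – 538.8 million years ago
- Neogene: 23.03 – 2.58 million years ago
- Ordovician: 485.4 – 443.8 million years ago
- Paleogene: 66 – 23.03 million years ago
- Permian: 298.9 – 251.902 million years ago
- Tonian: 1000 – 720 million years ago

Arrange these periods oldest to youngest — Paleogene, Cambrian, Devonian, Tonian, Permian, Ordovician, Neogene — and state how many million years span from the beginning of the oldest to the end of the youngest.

Tonian → Cambrian → Ordovician → Devonian → Permian → Paleogene → Neogene; total span 997.42 Myr

From the excerpt: Paleogene 66–23.03; Cambrian 538.8–485.4; Devonian 419.2–358.9; Tonian 1000–720; Permian 298.9–251.902; Ordovician 485.4–443.8; Neogene 23.03–2.58 (Ma).
Larger Ma is earlier, so the oldest is Tonian and the youngest is Neogene; oldest to youngest: Tonian, Cambrian, Ordovician, Devonian, Permian, Paleogene, Neogene.
Oldest start 1000 minus youngest end 2.58 gives 997.42 Myr overall.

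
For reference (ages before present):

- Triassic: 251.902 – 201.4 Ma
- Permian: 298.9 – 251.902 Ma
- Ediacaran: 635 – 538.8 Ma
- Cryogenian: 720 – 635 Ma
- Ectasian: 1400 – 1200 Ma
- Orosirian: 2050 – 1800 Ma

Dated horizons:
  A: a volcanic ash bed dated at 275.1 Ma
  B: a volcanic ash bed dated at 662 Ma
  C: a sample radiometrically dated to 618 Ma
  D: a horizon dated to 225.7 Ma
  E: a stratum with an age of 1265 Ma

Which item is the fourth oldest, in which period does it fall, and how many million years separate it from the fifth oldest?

A, in the Permian; 49.4 million years to D

Sorted oldest-first by Ma: E (1265), B (662), C (618), A (275.1), D (225.7).
The fourth oldest is A at 275.1 Ma, which lies in 298.9–251.902 Ma: the Permian.
The fifth oldest is D at 225.7 Ma; separation = |275.1 − 225.7| = 49.4 Myr.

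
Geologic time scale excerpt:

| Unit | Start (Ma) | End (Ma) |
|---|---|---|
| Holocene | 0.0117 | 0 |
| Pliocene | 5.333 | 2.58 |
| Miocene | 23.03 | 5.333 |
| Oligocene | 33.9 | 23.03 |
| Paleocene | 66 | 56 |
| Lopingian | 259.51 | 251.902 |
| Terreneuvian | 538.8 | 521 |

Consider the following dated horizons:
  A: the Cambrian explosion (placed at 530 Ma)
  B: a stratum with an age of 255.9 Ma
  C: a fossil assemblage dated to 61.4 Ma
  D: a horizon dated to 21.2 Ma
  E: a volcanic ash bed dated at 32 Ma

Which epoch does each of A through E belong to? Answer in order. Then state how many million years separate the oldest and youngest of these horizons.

A: 530 Ma lies in 538.8–521 Ma, so Terreneuvian.
B: 255.9 Ma lies in 259.51–251.902 Ma, so Lopingian.
C: 61.4 Ma lies in 66–56 Ma, so Paleocene.
D: 21.2 Ma lies in 23.03–5.333 Ma, so Miocene.
E: 32 Ma lies in 33.9–23.03 Ma, so Oligocene.
Oldest = 530 Ma, youngest = 21.2 Ma → span 508.8 Myr.

A — Terreneuvian; B — Lopingian; C — Paleocene; D — Miocene; E — Oligocene; span 508.8 million years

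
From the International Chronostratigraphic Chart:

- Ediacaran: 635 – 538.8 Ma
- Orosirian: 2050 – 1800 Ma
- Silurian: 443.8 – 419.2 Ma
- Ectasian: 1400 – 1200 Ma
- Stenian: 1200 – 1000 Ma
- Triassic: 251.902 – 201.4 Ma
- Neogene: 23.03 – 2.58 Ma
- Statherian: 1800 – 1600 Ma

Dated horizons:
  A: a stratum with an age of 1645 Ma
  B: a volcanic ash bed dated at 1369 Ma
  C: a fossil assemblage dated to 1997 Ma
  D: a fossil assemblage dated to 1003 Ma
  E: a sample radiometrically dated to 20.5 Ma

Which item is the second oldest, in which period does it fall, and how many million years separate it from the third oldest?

Larger Ma means older, so oldest first: C 1997 > A 1645 > B 1369 > D 1003 > E 20.5.
Counting 2 along gives A (1645 Ma); the excerpt puts that inside the Statherian, 1800–1600 Ma.
Next in line is B (1369 Ma), and 1645 − 1369 = 276 Myr.

A, in the Statherian; 276 million years to B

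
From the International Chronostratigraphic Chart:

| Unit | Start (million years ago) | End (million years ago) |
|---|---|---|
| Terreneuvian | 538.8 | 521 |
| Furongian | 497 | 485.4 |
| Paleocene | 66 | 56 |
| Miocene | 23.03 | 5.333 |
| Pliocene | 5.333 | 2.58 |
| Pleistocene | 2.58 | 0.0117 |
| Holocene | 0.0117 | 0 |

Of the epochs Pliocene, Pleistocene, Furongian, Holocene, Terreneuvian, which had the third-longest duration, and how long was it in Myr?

Pliocene, 2.753 million years

Start − end for each: Pliocene 5.333 − 2.58 = 2.753; Pleistocene 2.58 − 0.0117 = 2.5683; Furongian 497 − 485.4 = 11.6; Holocene 0.0117 − 0 = 0.0117; Terreneuvian 538.8 − 521 = 17.8.
Ranking these from longest: Terreneuvian > Furongian > Pliocene > Pleistocene > Holocene.
Position 3 in that ranking is Pliocene, which lasted 2.753 Myr.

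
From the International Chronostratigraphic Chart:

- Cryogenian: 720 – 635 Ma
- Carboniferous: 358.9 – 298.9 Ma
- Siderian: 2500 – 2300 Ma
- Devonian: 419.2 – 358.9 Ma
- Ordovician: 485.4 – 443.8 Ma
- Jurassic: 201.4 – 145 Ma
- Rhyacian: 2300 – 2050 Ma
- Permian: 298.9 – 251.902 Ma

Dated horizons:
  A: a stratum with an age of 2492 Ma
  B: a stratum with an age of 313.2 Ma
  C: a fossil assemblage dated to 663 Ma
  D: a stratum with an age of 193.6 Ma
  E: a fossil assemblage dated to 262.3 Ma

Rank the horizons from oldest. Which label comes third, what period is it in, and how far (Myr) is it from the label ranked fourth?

Larger Ma means older, so oldest first: A 2492 > C 663 > B 313.2 > E 262.3 > D 193.6.
Counting 3 along gives B (313.2 Ma); the excerpt puts that inside the Carboniferous, 358.9–298.9 Ma.
Next in line is E (262.3 Ma), and 313.2 − 262.3 = 50.9 Myr.

B, in the Carboniferous; 50.9 million years to E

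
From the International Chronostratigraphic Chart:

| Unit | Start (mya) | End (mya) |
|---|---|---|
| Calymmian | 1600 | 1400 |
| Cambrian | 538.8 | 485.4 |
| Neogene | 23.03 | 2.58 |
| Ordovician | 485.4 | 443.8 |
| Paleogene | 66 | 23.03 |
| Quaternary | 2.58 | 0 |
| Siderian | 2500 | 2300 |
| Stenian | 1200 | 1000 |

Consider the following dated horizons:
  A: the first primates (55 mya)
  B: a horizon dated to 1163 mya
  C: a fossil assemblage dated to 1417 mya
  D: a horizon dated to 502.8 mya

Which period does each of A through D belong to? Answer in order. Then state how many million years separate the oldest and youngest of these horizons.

A: 55 Ma lies in 66–23.03 Ma, so Paleogene.
B: 1163 Ma lies in 1200–1000 Ma, so Stenian.
C: 1417 Ma lies in 1600–1400 Ma, so Calymmian.
D: 502.8 Ma lies in 538.8–485.4 Ma, so Cambrian.
Oldest = 1417 Ma, youngest = 55 Ma → span 1362 Myr.

A — Paleogene; B — Stenian; C — Calymmian; D — Cambrian; span 1362 million years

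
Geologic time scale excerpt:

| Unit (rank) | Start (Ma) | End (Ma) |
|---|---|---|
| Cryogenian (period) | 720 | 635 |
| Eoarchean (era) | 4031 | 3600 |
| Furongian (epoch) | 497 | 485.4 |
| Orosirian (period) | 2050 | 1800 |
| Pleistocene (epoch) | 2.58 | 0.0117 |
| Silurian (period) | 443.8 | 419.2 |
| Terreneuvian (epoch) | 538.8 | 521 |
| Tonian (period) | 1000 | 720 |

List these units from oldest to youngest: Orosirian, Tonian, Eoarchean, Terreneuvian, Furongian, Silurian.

Read off each span (Ma): Orosirian 2050–1800; Tonian 1000–720; Eoarchean 4031–3600; Terreneuvian 538.8–521; Furongian 497–485.4; Silurian 443.8–419.2.
Larger Ma is older, so oldest→youngest is Eoarchean, Orosirian, Tonian, Terreneuvian, Furongian, Silurian.

Eoarchean, then Orosirian, then Tonian, then Terreneuvian, then Furongian, then Silurian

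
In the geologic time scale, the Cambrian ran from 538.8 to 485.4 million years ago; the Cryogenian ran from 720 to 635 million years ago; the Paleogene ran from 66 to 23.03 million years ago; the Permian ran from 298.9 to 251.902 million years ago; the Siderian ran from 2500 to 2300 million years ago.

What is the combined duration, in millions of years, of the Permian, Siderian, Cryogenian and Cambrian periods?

385.398 million years

Duration is start − end for each: (298.9 − 251.902) + (2500 − 2300) + (720 − 635) + (538.8 − 485.4).
That is 46.998 + 200 + 85 + 53.4, which totals 385.398 million years.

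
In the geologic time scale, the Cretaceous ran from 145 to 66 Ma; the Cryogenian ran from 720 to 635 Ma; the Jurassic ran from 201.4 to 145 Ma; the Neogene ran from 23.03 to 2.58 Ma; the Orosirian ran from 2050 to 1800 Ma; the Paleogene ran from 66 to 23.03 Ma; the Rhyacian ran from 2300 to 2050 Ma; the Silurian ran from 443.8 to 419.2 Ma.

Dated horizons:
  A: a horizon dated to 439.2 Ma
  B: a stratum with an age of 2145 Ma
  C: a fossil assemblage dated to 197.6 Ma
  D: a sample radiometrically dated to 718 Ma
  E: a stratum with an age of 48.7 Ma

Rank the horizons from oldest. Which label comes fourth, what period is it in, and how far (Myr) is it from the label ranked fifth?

Sorted oldest-first by Ma: B (2145), D (718), A (439.2), C (197.6), E (48.7).
The fourth oldest is C at 197.6 Ma, which lies in 201.4–145 Ma: the Jurassic.
The fifth oldest is E at 48.7 Ma; separation = |197.6 − 48.7| = 148.9 Myr.

C, in the Jurassic; 148.9 million years to E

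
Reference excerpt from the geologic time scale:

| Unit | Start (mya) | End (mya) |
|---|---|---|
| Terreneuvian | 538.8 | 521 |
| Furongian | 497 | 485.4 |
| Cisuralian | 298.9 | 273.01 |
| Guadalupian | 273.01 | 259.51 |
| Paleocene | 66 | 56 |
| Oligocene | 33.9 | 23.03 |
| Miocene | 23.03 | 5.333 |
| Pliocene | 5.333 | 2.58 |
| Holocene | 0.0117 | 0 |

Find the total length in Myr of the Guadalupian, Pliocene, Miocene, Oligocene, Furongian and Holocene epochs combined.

56.4317 million years

Each duration: Guadalupian = 13.5; Pliocene = 2.753; Miocene = 17.697; Oligocene = 10.87; Furongian = 11.6; Holocene = 0.0117.
Sum: 13.5 + 2.753 + 17.697 + 10.87 + 11.6 + 0.0117 = 56.4317 Myr.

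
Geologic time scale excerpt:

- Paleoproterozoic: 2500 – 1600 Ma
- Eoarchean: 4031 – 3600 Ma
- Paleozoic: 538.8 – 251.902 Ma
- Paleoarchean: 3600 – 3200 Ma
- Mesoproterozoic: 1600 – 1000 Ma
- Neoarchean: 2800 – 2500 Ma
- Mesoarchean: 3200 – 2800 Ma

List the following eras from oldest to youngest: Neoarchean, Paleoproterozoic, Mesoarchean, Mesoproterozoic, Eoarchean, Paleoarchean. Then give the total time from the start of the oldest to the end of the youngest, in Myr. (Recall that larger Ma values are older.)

Start ages (Ma): Eoarchean 4031, Paleoarchean 3600, Mesoarchean 3200, Neoarchean 2800, Paleoproterozoic 2500, Mesoproterozoic 1600.
Ordered oldest to youngest: Eoarchean, Paleoarchean, Mesoarchean, Neoarchean, Paleoproterozoic, Mesoproterozoic.
Span = 4031 − 1000 = 3031 Myr.

Eoarchean, Paleoarchean, Mesoarchean, Neoarchean, Paleoproterozoic, Mesoproterozoic; total span 3031 Myr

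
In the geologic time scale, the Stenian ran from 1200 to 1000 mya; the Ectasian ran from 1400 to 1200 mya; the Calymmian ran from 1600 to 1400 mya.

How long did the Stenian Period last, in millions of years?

200 million years

1200 − 1000 = 200 million years.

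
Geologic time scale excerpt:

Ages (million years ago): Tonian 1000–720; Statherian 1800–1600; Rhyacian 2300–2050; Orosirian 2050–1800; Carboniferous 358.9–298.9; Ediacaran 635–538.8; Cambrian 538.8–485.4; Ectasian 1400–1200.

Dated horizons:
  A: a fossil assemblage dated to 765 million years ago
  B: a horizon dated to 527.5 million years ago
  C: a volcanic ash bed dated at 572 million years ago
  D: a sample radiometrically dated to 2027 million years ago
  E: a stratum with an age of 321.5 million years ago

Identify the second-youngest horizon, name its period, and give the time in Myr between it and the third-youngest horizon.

B, in the Cambrian; 44.5 million years to C

Smaller Ma means younger, so youngest first: E 321.5 < B 527.5 < C 572 < A 765 < D 2027.
Counting 2 along gives B (527.5 Ma); the excerpt puts that inside the Cambrian, 538.8–485.4 Ma.
Next in line is C (572 Ma), and 572 − 527.5 = 44.5 Myr.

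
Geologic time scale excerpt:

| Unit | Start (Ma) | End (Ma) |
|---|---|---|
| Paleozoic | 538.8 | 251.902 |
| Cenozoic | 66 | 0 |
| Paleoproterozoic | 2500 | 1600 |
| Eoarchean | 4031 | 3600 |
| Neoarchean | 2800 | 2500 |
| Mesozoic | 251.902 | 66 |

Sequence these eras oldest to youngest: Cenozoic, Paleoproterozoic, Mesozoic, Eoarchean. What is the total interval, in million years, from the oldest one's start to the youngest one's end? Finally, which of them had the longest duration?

Eoarchean, Paleoproterozoic, Mesozoic, Cenozoic; total span 4031 Myr; longest is Paleoproterozoic

Start ages (Ma): Eoarchean 4031, Paleoproterozoic 2500, Mesozoic 251.902, Cenozoic 66.
Ordered oldest to youngest: Eoarchean, Paleoproterozoic, Mesozoic, Cenozoic.
Span = 4031 − 0 = 4031 Myr.
Durations: Cenozoic 66, Paleoproterozoic 900, Mesozoic 185.902, Eoarchean 431 → longest is Paleoproterozoic (900 Myr).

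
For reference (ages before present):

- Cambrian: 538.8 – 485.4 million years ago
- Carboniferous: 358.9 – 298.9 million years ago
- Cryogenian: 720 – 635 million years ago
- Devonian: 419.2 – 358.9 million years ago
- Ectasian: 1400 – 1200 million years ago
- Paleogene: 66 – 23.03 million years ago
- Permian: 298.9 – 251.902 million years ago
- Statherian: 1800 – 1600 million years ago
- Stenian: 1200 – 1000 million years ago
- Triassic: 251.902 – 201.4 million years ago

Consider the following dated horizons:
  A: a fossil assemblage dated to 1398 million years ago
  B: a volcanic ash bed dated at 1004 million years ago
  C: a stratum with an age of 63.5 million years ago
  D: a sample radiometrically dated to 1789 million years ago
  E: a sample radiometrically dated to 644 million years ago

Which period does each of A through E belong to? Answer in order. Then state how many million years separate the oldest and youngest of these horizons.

A — Ectasian; B — Stenian; C — Paleogene; D — Statherian; E — Cryogenian; span 1725.5 million years

Match each age against the start–end ranges in the excerpt: A = 1398 Ma → Ectasian (1400–1200); B = 1004 Ma → Stenian (1200–1000); C = 63.5 Ma → Paleogene (66–23.03); D = 1789 Ma → Statherian (1800–1600); E = 644 Ma → Cryogenian (720–635).
The largest age is 1789 Ma and the smallest is 63.5 Ma; their difference is 1725.5 Myr.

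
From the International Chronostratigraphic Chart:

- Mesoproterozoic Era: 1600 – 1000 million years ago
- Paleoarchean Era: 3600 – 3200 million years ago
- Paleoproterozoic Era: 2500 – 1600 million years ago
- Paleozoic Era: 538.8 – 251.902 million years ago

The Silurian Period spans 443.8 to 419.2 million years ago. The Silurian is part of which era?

Paleozoic

The Silurian (443.8–419.2 Ma) lies entirely within 538.8–251.902 Ma, the Paleozoic Era.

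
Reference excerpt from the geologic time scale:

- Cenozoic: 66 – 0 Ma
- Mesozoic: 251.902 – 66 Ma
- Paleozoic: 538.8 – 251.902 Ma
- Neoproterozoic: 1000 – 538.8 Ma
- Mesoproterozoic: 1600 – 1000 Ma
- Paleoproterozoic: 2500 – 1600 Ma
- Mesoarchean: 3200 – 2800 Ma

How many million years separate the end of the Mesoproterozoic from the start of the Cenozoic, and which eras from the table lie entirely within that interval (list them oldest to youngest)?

End of Mesoproterozoic = 1000 Ma; start of Cenozoic = 66 Ma.
Gap = 1000 − 66 = 934 Myr.
Eras wholly inside 1000–66 Ma: Neoproterozoic (1000–538.8), Paleozoic (538.8–251.902), Mesozoic (251.902–66).

934 million years; Neoproterozoic, Paleozoic, Mesozoic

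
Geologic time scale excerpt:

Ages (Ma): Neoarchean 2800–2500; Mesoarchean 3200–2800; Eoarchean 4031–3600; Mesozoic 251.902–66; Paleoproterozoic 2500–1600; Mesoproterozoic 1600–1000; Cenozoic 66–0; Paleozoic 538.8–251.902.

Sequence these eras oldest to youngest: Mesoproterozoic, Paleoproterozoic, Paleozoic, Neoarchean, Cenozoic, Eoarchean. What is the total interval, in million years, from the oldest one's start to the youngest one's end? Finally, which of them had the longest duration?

Eoarchean, Neoarchean, Paleoproterozoic, Mesoproterozoic, Paleozoic, Cenozoic; total span 4031 Myr; longest is Paleoproterozoic

From the excerpt: Mesoproterozoic 1600–1000; Paleoproterozoic 2500–1600; Paleozoic 538.8–251.902; Neoarchean 2800–2500; Cenozoic 66–0; Eoarchean 4031–3600 (Ma).
Larger Ma is earlier, so the oldest is Eoarchean and the youngest is Cenozoic; oldest to youngest: Eoarchean, Neoarchean, Paleoproterozoic, Mesoproterozoic, Paleozoic, Cenozoic.
Oldest start 4031 minus youngest end 0 gives 4031 Myr overall.
Individual lengths (start − end): Mesoproterozoic 600; Paleozoic 286.898; Neoarchean 300; Paleoproterozoic 900; Cenozoic 66; Eoarchean 431. The largest is Paleoproterozoic at 900 Myr.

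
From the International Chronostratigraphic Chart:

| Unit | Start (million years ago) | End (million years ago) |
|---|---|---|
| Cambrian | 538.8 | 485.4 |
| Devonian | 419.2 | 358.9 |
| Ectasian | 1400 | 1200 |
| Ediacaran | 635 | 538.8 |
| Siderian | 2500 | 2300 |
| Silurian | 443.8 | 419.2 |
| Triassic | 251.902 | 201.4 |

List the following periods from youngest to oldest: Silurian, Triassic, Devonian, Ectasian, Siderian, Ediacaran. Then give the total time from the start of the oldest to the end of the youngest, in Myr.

Triassic → Devonian → Silurian → Ediacaran → Ectasian → Siderian; total span 2298.6 Myr

From the excerpt: Silurian 443.8–419.2; Triassic 251.902–201.4; Devonian 419.2–358.9; Ectasian 1400–1200; Siderian 2500–2300; Ediacaran 635–538.8 (Ma).
Larger Ma is earlier, so the oldest is Siderian and the youngest is Triassic; youngest to oldest: Triassic, Devonian, Silurian, Ediacaran, Ectasian, Siderian.
Oldest start 2500 minus youngest end 201.4 gives 2298.6 Myr overall.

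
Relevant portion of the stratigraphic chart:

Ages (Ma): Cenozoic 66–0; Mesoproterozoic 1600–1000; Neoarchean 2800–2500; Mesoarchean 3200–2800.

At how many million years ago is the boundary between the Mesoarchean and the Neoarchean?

2800 Ma

The Mesoarchean ends and the Neoarchean begins at 2800 Ma.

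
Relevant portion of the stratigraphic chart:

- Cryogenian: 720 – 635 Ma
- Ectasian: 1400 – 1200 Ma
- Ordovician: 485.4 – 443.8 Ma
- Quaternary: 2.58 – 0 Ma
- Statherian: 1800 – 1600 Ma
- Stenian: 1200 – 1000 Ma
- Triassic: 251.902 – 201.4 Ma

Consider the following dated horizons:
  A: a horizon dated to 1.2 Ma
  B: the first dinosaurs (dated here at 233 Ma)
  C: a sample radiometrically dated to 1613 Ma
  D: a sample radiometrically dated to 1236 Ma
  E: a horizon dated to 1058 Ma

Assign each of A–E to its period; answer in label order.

A: 1.2 Ma lies in 2.58–0 Ma, so Quaternary.
B: 233 Ma lies in 251.902–201.4 Ma, so Triassic.
C: 1613 Ma lies in 1800–1600 Ma, so Statherian.
D: 1236 Ma lies in 1400–1200 Ma, so Ectasian.
E: 1058 Ma lies in 1200–1000 Ma, so Stenian.

A — Quaternary; B — Triassic; C — Statherian; D — Ectasian; E — Stenian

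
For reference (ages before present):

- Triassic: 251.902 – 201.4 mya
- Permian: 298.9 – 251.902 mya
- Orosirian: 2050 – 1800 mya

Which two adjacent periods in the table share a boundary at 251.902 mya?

The Permian ends at 251.902 mya and the Triassic begins at 251.902 mya, so they share that boundary.

Permian and Triassic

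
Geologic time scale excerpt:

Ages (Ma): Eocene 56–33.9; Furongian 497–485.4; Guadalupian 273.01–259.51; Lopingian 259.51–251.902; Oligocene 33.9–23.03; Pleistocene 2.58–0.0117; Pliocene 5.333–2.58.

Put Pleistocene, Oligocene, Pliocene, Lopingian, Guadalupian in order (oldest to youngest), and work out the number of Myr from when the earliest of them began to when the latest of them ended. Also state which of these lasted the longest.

Guadalupian → Lopingian → Oligocene → Pliocene → Pleistocene; total span 272.9983 Myr; longest is Guadalupian

From the excerpt: Pleistocene 2.58–0.0117; Oligocene 33.9–23.03; Pliocene 5.333–2.58; Lopingian 259.51–251.902; Guadalupian 273.01–259.51 (Ma).
Larger Ma is earlier, so the oldest is Guadalupian and the youngest is Pleistocene; oldest to youngest: Guadalupian, Lopingian, Oligocene, Pliocene, Pleistocene.
Oldest start 273.01 minus youngest end 0.0117 gives 272.9983 Myr overall.
Individual lengths (start − end): Lopingian 7.608; Oligocene 10.87; Pleistocene 2.5683; Guadalupian 13.5; Pliocene 2.753. The largest is Guadalupian at 13.5 Myr.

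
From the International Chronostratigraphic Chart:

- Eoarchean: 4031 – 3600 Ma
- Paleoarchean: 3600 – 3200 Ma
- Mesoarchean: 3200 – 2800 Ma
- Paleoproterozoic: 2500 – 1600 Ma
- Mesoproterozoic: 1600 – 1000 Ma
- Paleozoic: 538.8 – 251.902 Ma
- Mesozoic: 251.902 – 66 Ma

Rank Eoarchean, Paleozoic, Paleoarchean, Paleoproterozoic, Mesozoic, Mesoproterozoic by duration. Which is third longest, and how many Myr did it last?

Start − end for each: Eoarchean 4031 − 3600 = 431; Paleozoic 538.8 − 251.902 = 286.898; Paleoarchean 3600 − 3200 = 400; Paleoproterozoic 2500 − 1600 = 900; Mesozoic 251.902 − 66 = 185.902; Mesoproterozoic 1600 − 1000 = 600.
Ranking these from longest: Paleoproterozoic > Mesoproterozoic > Eoarchean > Paleoarchean > Paleozoic > Mesozoic.
Position 3 in that ranking is Eoarchean, which lasted 431 Myr.

Eoarchean, 431 million years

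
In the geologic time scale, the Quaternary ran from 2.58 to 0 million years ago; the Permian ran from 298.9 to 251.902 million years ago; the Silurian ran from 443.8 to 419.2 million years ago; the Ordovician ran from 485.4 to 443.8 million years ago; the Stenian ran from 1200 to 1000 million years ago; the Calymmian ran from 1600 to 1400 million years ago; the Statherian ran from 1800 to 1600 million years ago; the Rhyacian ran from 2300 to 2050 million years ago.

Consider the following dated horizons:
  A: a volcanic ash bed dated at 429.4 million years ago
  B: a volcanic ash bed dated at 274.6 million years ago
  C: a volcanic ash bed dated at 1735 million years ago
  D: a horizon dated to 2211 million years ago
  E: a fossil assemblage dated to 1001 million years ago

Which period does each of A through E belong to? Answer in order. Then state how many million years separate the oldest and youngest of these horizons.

A — Silurian; B — Permian; C — Statherian; D — Rhyacian; E — Stenian; span 1936.4 million years

Match each age against the start–end ranges in the excerpt: A = 429.4 Ma → Silurian (443.8–419.2); B = 274.6 Ma → Permian (298.9–251.902); C = 1735 Ma → Statherian (1800–1600); D = 2211 Ma → Rhyacian (2300–2050); E = 1001 Ma → Stenian (1200–1000).
The largest age is 2211 Ma and the smallest is 274.6 Ma; their difference is 1936.4 Myr.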